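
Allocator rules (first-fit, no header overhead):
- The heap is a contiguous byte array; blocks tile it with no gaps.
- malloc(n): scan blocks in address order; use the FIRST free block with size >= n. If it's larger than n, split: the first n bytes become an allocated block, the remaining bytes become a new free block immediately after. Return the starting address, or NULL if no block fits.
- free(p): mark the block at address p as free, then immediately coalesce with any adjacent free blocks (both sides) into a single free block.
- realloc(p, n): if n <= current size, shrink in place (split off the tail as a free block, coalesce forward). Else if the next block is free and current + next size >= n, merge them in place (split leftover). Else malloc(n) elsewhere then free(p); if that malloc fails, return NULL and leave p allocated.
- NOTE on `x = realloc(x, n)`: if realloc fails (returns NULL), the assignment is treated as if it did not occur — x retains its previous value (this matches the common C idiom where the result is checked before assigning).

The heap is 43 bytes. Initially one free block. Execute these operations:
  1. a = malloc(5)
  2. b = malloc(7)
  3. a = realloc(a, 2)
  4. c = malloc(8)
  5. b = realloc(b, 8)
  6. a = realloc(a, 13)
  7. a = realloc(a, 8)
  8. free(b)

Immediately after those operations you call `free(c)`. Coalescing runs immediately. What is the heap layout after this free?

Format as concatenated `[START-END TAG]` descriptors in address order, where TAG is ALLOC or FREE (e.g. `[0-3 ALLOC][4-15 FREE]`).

Answer: [0-27 FREE][28-35 ALLOC][36-42 FREE]

Derivation:
Op 1: a = malloc(5) -> a = 0; heap: [0-4 ALLOC][5-42 FREE]
Op 2: b = malloc(7) -> b = 5; heap: [0-4 ALLOC][5-11 ALLOC][12-42 FREE]
Op 3: a = realloc(a, 2) -> a = 0; heap: [0-1 ALLOC][2-4 FREE][5-11 ALLOC][12-42 FREE]
Op 4: c = malloc(8) -> c = 12; heap: [0-1 ALLOC][2-4 FREE][5-11 ALLOC][12-19 ALLOC][20-42 FREE]
Op 5: b = realloc(b, 8) -> b = 20; heap: [0-1 ALLOC][2-11 FREE][12-19 ALLOC][20-27 ALLOC][28-42 FREE]
Op 6: a = realloc(a, 13) -> a = 28; heap: [0-11 FREE][12-19 ALLOC][20-27 ALLOC][28-40 ALLOC][41-42 FREE]
Op 7: a = realloc(a, 8) -> a = 28; heap: [0-11 FREE][12-19 ALLOC][20-27 ALLOC][28-35 ALLOC][36-42 FREE]
Op 8: free(b) -> (freed b); heap: [0-11 FREE][12-19 ALLOC][20-27 FREE][28-35 ALLOC][36-42 FREE]
free(c): c = 12 -> block [12-19 ALLOC]; mark free, coalesce with adjacent free neighbors -> [0-27 FREE][28-35 ALLOC][36-42 FREE]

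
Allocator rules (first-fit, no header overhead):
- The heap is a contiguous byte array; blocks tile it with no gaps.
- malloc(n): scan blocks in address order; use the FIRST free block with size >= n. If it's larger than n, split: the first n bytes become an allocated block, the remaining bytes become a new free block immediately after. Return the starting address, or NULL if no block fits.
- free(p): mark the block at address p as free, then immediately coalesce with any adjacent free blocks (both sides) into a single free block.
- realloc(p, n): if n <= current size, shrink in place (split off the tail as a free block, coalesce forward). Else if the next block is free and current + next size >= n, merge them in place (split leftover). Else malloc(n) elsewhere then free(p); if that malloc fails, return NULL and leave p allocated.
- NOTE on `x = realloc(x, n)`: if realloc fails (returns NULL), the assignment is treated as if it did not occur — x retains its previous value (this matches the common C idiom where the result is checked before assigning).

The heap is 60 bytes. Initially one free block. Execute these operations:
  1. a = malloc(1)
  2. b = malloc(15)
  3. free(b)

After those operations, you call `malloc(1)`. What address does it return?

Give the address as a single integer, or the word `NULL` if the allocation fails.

Answer: 1

Derivation:
Op 1: a = malloc(1) -> a = 0; heap: [0-0 ALLOC][1-59 FREE]
Op 2: b = malloc(15) -> b = 1; heap: [0-0 ALLOC][1-15 ALLOC][16-59 FREE]
Op 3: free(b) -> (freed b); heap: [0-0 ALLOC][1-59 FREE]
malloc(1): first-fit scan over [0-0 ALLOC][1-59 FREE] -> 1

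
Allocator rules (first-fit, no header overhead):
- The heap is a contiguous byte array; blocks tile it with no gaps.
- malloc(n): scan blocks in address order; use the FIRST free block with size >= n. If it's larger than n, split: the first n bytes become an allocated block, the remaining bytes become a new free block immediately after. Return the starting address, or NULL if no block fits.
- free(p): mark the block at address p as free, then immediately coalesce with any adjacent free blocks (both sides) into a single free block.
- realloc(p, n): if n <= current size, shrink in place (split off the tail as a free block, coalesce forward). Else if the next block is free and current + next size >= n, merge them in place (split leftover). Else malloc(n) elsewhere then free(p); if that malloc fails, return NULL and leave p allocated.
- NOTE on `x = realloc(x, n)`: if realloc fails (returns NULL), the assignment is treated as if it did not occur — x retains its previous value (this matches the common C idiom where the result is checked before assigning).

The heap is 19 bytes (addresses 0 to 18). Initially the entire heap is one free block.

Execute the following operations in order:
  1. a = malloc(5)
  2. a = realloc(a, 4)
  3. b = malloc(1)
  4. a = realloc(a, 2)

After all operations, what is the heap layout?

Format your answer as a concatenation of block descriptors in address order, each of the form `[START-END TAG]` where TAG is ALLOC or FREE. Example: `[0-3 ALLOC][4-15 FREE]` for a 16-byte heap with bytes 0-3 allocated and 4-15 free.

Answer: [0-1 ALLOC][2-3 FREE][4-4 ALLOC][5-18 FREE]

Derivation:
Op 1: a = malloc(5) -> a = 0; heap: [0-4 ALLOC][5-18 FREE]
Op 2: a = realloc(a, 4) -> a = 0; heap: [0-3 ALLOC][4-18 FREE]
Op 3: b = malloc(1) -> b = 4; heap: [0-3 ALLOC][4-4 ALLOC][5-18 FREE]
Op 4: a = realloc(a, 2) -> a = 0; heap: [0-1 ALLOC][2-3 FREE][4-4 ALLOC][5-18 FREE]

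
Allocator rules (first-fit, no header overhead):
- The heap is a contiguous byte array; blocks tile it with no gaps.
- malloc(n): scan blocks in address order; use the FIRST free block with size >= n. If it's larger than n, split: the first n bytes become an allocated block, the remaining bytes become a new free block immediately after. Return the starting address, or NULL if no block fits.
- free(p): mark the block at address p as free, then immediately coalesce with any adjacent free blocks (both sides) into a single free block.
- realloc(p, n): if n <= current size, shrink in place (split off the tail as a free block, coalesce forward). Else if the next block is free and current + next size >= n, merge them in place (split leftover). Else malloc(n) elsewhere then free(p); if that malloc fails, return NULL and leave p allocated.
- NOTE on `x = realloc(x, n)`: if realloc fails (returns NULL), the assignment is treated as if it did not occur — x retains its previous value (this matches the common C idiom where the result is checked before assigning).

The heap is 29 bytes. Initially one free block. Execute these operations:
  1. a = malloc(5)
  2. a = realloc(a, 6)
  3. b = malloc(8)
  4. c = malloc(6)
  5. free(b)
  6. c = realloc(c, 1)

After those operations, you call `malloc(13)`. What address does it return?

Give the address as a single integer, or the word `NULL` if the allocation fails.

Answer: 15

Derivation:
Op 1: a = malloc(5) -> a = 0; heap: [0-4 ALLOC][5-28 FREE]
Op 2: a = realloc(a, 6) -> a = 0; heap: [0-5 ALLOC][6-28 FREE]
Op 3: b = malloc(8) -> b = 6; heap: [0-5 ALLOC][6-13 ALLOC][14-28 FREE]
Op 4: c = malloc(6) -> c = 14; heap: [0-5 ALLOC][6-13 ALLOC][14-19 ALLOC][20-28 FREE]
Op 5: free(b) -> (freed b); heap: [0-5 ALLOC][6-13 FREE][14-19 ALLOC][20-28 FREE]
Op 6: c = realloc(c, 1) -> c = 14; heap: [0-5 ALLOC][6-13 FREE][14-14 ALLOC][15-28 FREE]
malloc(13): first-fit scan over [0-5 ALLOC][6-13 FREE][14-14 ALLOC][15-28 FREE] -> 15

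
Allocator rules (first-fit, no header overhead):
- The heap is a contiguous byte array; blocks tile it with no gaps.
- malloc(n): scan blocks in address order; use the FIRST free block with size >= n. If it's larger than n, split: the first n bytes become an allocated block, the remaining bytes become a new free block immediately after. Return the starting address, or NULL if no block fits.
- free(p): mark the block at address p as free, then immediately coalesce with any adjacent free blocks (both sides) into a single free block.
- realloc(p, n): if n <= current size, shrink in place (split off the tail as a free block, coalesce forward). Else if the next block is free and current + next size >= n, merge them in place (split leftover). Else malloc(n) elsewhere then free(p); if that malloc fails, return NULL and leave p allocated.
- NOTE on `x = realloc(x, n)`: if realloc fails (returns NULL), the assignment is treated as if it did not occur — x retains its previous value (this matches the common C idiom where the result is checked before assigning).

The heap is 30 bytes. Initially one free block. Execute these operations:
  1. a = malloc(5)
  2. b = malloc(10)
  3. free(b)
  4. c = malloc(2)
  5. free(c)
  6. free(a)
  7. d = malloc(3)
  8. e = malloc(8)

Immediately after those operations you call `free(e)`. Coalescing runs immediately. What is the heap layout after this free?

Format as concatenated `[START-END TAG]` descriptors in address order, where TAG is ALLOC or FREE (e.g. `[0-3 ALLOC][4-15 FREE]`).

Answer: [0-2 ALLOC][3-29 FREE]

Derivation:
Op 1: a = malloc(5) -> a = 0; heap: [0-4 ALLOC][5-29 FREE]
Op 2: b = malloc(10) -> b = 5; heap: [0-4 ALLOC][5-14 ALLOC][15-29 FREE]
Op 3: free(b) -> (freed b); heap: [0-4 ALLOC][5-29 FREE]
Op 4: c = malloc(2) -> c = 5; heap: [0-4 ALLOC][5-6 ALLOC][7-29 FREE]
Op 5: free(c) -> (freed c); heap: [0-4 ALLOC][5-29 FREE]
Op 6: free(a) -> (freed a); heap: [0-29 FREE]
Op 7: d = malloc(3) -> d = 0; heap: [0-2 ALLOC][3-29 FREE]
Op 8: e = malloc(8) -> e = 3; heap: [0-2 ALLOC][3-10 ALLOC][11-29 FREE]
free(e): e = 3 -> block [3-10 ALLOC]; mark free, coalesce with adjacent free neighbors -> [0-2 ALLOC][3-29 FREE]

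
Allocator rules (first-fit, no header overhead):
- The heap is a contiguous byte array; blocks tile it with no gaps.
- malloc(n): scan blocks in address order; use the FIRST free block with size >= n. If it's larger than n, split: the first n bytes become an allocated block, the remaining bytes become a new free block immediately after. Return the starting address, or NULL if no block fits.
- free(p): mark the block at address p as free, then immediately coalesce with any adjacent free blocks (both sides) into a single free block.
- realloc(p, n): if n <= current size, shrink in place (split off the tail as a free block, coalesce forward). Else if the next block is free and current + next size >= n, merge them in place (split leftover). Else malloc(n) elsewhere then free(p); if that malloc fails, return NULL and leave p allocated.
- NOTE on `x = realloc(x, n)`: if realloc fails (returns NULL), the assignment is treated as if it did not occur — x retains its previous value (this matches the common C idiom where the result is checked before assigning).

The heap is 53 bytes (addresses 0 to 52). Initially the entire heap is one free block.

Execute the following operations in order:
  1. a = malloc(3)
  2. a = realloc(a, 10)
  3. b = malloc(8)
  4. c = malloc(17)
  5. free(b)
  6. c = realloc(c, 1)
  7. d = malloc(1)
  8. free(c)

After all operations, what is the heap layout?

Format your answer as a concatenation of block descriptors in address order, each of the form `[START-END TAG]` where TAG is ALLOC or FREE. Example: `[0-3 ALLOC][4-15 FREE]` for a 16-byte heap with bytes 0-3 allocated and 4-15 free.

Answer: [0-9 ALLOC][10-10 ALLOC][11-52 FREE]

Derivation:
Op 1: a = malloc(3) -> a = 0; heap: [0-2 ALLOC][3-52 FREE]
Op 2: a = realloc(a, 10) -> a = 0; heap: [0-9 ALLOC][10-52 FREE]
Op 3: b = malloc(8) -> b = 10; heap: [0-9 ALLOC][10-17 ALLOC][18-52 FREE]
Op 4: c = malloc(17) -> c = 18; heap: [0-9 ALLOC][10-17 ALLOC][18-34 ALLOC][35-52 FREE]
Op 5: free(b) -> (freed b); heap: [0-9 ALLOC][10-17 FREE][18-34 ALLOC][35-52 FREE]
Op 6: c = realloc(c, 1) -> c = 18; heap: [0-9 ALLOC][10-17 FREE][18-18 ALLOC][19-52 FREE]
Op 7: d = malloc(1) -> d = 10; heap: [0-9 ALLOC][10-10 ALLOC][11-17 FREE][18-18 ALLOC][19-52 FREE]
Op 8: free(c) -> (freed c); heap: [0-9 ALLOC][10-10 ALLOC][11-52 FREE]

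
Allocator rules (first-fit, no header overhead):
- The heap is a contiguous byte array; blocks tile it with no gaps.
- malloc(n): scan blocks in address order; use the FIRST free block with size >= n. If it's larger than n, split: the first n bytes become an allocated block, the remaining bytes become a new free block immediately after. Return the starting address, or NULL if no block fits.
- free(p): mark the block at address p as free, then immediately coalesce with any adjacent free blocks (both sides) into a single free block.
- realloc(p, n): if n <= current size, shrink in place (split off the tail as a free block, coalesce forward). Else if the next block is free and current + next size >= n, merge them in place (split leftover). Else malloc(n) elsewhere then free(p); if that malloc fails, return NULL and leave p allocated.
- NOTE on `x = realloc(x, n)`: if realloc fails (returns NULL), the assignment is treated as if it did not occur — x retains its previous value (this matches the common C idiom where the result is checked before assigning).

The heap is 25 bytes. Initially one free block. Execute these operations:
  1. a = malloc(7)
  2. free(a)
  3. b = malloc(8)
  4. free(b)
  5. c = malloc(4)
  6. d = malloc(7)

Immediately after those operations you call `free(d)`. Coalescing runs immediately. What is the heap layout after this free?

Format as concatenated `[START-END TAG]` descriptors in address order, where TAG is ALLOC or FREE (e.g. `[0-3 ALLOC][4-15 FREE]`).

Op 1: a = malloc(7) -> a = 0; heap: [0-6 ALLOC][7-24 FREE]
Op 2: free(a) -> (freed a); heap: [0-24 FREE]
Op 3: b = malloc(8) -> b = 0; heap: [0-7 ALLOC][8-24 FREE]
Op 4: free(b) -> (freed b); heap: [0-24 FREE]
Op 5: c = malloc(4) -> c = 0; heap: [0-3 ALLOC][4-24 FREE]
Op 6: d = malloc(7) -> d = 4; heap: [0-3 ALLOC][4-10 ALLOC][11-24 FREE]
free(d): d = 4 -> block [4-10 ALLOC]; mark free, coalesce with adjacent free neighbors -> [0-3 ALLOC][4-24 FREE]

Answer: [0-3 ALLOC][4-24 FREE]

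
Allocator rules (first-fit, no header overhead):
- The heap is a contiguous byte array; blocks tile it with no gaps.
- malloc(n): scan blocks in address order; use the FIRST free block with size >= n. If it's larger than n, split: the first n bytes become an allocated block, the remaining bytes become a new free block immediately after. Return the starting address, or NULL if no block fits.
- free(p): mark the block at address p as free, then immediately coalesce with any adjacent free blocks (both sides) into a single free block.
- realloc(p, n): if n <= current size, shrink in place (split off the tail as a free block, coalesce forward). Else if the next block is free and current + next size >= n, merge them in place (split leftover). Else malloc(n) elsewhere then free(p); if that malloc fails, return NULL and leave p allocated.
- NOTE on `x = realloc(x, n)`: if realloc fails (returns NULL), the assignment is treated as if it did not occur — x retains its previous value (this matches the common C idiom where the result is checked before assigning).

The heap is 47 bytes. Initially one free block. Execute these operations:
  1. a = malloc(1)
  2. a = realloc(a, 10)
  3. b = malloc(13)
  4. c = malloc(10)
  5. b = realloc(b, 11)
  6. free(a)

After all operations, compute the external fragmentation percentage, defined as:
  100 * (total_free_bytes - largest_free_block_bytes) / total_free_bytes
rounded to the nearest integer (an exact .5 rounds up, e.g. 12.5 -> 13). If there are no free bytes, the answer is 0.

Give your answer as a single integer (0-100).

Op 1: a = malloc(1) -> a = 0; heap: [0-0 ALLOC][1-46 FREE]
Op 2: a = realloc(a, 10) -> a = 0; heap: [0-9 ALLOC][10-46 FREE]
Op 3: b = malloc(13) -> b = 10; heap: [0-9 ALLOC][10-22 ALLOC][23-46 FREE]
Op 4: c = malloc(10) -> c = 23; heap: [0-9 ALLOC][10-22 ALLOC][23-32 ALLOC][33-46 FREE]
Op 5: b = realloc(b, 11) -> b = 10; heap: [0-9 ALLOC][10-20 ALLOC][21-22 FREE][23-32 ALLOC][33-46 FREE]
Op 6: free(a) -> (freed a); heap: [0-9 FREE][10-20 ALLOC][21-22 FREE][23-32 ALLOC][33-46 FREE]
Free blocks: [10 2 14] total_free=26 largest=14 -> 100*(26-14)/26 = 1200/26 ≈ 46.154 -> rounds to 46

Answer: 46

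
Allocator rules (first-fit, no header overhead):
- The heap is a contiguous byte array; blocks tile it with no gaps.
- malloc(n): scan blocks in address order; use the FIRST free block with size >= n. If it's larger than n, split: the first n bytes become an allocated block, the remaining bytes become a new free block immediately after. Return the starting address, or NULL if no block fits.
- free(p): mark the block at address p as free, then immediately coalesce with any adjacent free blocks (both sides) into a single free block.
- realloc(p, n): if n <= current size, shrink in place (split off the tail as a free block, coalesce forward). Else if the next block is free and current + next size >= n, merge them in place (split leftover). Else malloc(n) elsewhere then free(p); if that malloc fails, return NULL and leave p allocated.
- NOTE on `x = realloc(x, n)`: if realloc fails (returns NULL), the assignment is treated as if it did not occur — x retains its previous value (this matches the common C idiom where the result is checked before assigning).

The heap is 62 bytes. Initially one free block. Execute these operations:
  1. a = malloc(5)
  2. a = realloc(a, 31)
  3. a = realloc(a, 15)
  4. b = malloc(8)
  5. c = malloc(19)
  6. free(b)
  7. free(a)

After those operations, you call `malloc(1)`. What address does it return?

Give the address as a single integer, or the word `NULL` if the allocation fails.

Op 1: a = malloc(5) -> a = 0; heap: [0-4 ALLOC][5-61 FREE]
Op 2: a = realloc(a, 31) -> a = 0; heap: [0-30 ALLOC][31-61 FREE]
Op 3: a = realloc(a, 15) -> a = 0; heap: [0-14 ALLOC][15-61 FREE]
Op 4: b = malloc(8) -> b = 15; heap: [0-14 ALLOC][15-22 ALLOC][23-61 FREE]
Op 5: c = malloc(19) -> c = 23; heap: [0-14 ALLOC][15-22 ALLOC][23-41 ALLOC][42-61 FREE]
Op 6: free(b) -> (freed b); heap: [0-14 ALLOC][15-22 FREE][23-41 ALLOC][42-61 FREE]
Op 7: free(a) -> (freed a); heap: [0-22 FREE][23-41 ALLOC][42-61 FREE]
malloc(1): first-fit scan over [0-22 FREE][23-41 ALLOC][42-61 FREE] -> 0

Answer: 0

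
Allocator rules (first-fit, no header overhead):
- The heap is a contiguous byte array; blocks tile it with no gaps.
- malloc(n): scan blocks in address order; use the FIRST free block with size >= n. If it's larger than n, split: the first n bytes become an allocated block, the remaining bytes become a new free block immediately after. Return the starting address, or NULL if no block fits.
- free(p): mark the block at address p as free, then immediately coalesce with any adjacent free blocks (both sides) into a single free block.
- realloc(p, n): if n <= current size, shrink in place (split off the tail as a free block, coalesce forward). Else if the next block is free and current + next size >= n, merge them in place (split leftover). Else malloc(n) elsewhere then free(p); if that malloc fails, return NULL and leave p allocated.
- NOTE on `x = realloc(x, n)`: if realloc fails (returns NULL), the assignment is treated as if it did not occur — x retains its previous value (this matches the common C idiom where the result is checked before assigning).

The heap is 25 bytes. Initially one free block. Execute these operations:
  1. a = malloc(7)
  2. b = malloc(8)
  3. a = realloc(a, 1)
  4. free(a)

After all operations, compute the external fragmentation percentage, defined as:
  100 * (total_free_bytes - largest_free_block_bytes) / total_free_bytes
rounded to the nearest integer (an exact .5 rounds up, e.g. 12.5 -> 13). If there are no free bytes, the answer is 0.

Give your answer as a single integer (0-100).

Answer: 41

Derivation:
Op 1: a = malloc(7) -> a = 0; heap: [0-6 ALLOC][7-24 FREE]
Op 2: b = malloc(8) -> b = 7; heap: [0-6 ALLOC][7-14 ALLOC][15-24 FREE]
Op 3: a = realloc(a, 1) -> a = 0; heap: [0-0 ALLOC][1-6 FREE][7-14 ALLOC][15-24 FREE]
Op 4: free(a) -> (freed a); heap: [0-6 FREE][7-14 ALLOC][15-24 FREE]
Free blocks: [7 10] total_free=17 largest=10 -> 100*(17-10)/17 = 700/17 ≈ 41.176 -> rounds to 41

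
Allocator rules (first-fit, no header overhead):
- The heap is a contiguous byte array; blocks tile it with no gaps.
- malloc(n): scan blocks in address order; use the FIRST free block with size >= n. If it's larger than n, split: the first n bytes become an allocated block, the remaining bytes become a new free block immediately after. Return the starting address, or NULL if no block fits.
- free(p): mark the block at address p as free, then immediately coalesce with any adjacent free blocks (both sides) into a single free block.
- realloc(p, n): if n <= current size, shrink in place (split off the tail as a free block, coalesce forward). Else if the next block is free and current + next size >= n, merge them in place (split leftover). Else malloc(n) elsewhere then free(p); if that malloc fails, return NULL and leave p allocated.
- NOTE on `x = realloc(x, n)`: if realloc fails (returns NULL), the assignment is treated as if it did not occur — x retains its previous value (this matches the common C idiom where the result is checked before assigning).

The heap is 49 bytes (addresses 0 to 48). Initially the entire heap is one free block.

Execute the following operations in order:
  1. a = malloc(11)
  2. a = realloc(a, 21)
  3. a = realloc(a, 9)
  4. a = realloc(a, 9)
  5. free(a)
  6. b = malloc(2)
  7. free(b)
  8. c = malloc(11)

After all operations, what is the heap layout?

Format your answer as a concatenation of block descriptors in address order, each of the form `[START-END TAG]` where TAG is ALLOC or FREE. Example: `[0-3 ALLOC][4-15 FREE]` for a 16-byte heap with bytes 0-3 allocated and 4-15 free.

Op 1: a = malloc(11) -> a = 0; heap: [0-10 ALLOC][11-48 FREE]
Op 2: a = realloc(a, 21) -> a = 0; heap: [0-20 ALLOC][21-48 FREE]
Op 3: a = realloc(a, 9) -> a = 0; heap: [0-8 ALLOC][9-48 FREE]
Op 4: a = realloc(a, 9) -> a = 0; heap: [0-8 ALLOC][9-48 FREE]
Op 5: free(a) -> (freed a); heap: [0-48 FREE]
Op 6: b = malloc(2) -> b = 0; heap: [0-1 ALLOC][2-48 FREE]
Op 7: free(b) -> (freed b); heap: [0-48 FREE]
Op 8: c = malloc(11) -> c = 0; heap: [0-10 ALLOC][11-48 FREE]

Answer: [0-10 ALLOC][11-48 FREE]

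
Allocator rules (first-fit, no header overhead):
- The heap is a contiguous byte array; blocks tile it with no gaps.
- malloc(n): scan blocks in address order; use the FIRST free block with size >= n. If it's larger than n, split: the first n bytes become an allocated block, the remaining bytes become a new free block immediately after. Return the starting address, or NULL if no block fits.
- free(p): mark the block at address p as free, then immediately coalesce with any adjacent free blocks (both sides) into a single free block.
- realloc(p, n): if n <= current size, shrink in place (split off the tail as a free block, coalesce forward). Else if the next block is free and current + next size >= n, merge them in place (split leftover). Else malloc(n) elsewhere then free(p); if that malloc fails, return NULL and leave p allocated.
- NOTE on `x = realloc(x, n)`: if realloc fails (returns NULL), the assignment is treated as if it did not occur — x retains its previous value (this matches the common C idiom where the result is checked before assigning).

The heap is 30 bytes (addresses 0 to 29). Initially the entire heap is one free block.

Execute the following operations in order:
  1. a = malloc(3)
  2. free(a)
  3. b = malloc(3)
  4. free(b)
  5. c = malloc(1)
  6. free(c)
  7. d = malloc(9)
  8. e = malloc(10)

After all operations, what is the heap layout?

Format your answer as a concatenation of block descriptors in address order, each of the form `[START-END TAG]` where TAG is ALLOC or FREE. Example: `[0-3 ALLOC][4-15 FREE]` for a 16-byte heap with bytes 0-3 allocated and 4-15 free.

Op 1: a = malloc(3) -> a = 0; heap: [0-2 ALLOC][3-29 FREE]
Op 2: free(a) -> (freed a); heap: [0-29 FREE]
Op 3: b = malloc(3) -> b = 0; heap: [0-2 ALLOC][3-29 FREE]
Op 4: free(b) -> (freed b); heap: [0-29 FREE]
Op 5: c = malloc(1) -> c = 0; heap: [0-0 ALLOC][1-29 FREE]
Op 6: free(c) -> (freed c); heap: [0-29 FREE]
Op 7: d = malloc(9) -> d = 0; heap: [0-8 ALLOC][9-29 FREE]
Op 8: e = malloc(10) -> e = 9; heap: [0-8 ALLOC][9-18 ALLOC][19-29 FREE]

Answer: [0-8 ALLOC][9-18 ALLOC][19-29 FREE]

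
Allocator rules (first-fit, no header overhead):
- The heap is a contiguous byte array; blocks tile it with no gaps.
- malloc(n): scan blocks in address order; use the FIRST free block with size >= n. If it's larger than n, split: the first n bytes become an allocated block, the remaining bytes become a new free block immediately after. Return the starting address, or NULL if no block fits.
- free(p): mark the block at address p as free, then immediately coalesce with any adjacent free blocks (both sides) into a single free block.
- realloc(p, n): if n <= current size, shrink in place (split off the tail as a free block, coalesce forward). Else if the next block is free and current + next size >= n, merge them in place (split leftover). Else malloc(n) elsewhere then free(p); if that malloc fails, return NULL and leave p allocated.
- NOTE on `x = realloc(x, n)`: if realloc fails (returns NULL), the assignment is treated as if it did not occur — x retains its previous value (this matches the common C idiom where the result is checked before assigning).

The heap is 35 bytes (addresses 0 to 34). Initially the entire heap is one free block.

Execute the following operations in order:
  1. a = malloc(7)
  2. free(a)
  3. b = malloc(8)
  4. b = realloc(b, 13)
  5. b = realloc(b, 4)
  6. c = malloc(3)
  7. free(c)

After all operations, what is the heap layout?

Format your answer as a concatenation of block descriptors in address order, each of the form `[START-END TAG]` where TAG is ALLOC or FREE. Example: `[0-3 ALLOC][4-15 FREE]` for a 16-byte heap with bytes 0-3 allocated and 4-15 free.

Answer: [0-3 ALLOC][4-34 FREE]

Derivation:
Op 1: a = malloc(7) -> a = 0; heap: [0-6 ALLOC][7-34 FREE]
Op 2: free(a) -> (freed a); heap: [0-34 FREE]
Op 3: b = malloc(8) -> b = 0; heap: [0-7 ALLOC][8-34 FREE]
Op 4: b = realloc(b, 13) -> b = 0; heap: [0-12 ALLOC][13-34 FREE]
Op 5: b = realloc(b, 4) -> b = 0; heap: [0-3 ALLOC][4-34 FREE]
Op 6: c = malloc(3) -> c = 4; heap: [0-3 ALLOC][4-6 ALLOC][7-34 FREE]
Op 7: free(c) -> (freed c); heap: [0-3 ALLOC][4-34 FREE]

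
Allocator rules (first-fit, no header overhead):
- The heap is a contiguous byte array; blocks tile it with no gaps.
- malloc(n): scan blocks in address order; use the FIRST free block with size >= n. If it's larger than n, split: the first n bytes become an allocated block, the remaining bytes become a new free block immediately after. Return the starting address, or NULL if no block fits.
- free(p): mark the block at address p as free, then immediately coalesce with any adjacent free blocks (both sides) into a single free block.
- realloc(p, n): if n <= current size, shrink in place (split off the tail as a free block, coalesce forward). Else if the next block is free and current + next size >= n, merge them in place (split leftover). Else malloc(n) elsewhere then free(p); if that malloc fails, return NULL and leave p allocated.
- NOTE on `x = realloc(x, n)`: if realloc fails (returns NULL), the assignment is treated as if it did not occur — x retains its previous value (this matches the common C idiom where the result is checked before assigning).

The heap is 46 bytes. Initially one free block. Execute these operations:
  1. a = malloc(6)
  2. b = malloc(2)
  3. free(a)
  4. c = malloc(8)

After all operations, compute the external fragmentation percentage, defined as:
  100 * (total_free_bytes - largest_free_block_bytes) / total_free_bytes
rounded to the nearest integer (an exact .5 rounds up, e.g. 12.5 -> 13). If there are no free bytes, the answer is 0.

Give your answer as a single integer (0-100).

Answer: 17

Derivation:
Op 1: a = malloc(6) -> a = 0; heap: [0-5 ALLOC][6-45 FREE]
Op 2: b = malloc(2) -> b = 6; heap: [0-5 ALLOC][6-7 ALLOC][8-45 FREE]
Op 3: free(a) -> (freed a); heap: [0-5 FREE][6-7 ALLOC][8-45 FREE]
Op 4: c = malloc(8) -> c = 8; heap: [0-5 FREE][6-7 ALLOC][8-15 ALLOC][16-45 FREE]
Free blocks: [6 30] total_free=36 largest=30 -> 100*(36-30)/36 = 600/36 ≈ 16.667 -> rounds to 17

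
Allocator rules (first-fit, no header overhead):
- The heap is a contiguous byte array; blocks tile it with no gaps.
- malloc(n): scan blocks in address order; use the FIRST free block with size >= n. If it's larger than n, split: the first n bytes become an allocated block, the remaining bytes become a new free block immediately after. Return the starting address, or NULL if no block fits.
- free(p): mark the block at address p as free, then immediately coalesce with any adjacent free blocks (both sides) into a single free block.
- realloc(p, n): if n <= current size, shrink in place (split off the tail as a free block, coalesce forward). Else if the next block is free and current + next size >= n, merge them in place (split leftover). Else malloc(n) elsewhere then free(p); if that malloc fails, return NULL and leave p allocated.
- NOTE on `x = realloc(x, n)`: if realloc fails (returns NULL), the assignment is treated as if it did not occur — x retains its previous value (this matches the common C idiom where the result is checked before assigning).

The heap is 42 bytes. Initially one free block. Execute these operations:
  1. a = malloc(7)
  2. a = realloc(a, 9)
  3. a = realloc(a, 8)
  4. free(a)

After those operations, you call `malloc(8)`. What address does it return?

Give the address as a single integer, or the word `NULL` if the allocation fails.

Answer: 0

Derivation:
Op 1: a = malloc(7) -> a = 0; heap: [0-6 ALLOC][7-41 FREE]
Op 2: a = realloc(a, 9) -> a = 0; heap: [0-8 ALLOC][9-41 FREE]
Op 3: a = realloc(a, 8) -> a = 0; heap: [0-7 ALLOC][8-41 FREE]
Op 4: free(a) -> (freed a); heap: [0-41 FREE]
malloc(8): first-fit scan over [0-41 FREE] -> 0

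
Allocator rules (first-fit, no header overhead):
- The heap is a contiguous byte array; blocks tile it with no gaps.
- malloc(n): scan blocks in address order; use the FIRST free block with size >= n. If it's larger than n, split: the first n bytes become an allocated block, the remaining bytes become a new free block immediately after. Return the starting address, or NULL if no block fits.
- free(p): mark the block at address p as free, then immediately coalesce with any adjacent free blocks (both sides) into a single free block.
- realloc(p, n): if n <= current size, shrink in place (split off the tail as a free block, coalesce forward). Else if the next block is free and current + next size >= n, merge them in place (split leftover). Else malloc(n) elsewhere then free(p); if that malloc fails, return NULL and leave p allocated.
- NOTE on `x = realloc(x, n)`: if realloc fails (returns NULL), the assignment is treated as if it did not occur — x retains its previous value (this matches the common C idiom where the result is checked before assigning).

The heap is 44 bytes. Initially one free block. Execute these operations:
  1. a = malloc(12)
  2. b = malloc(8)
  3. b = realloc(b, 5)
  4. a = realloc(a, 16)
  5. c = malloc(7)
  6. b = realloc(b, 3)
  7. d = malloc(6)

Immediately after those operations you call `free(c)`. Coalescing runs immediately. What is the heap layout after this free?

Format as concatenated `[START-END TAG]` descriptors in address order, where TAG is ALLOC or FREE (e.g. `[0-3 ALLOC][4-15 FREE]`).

Answer: [0-11 FREE][12-14 ALLOC][15-16 FREE][17-32 ALLOC][33-38 ALLOC][39-43 FREE]

Derivation:
Op 1: a = malloc(12) -> a = 0; heap: [0-11 ALLOC][12-43 FREE]
Op 2: b = malloc(8) -> b = 12; heap: [0-11 ALLOC][12-19 ALLOC][20-43 FREE]
Op 3: b = realloc(b, 5) -> b = 12; heap: [0-11 ALLOC][12-16 ALLOC][17-43 FREE]
Op 4: a = realloc(a, 16) -> a = 17; heap: [0-11 FREE][12-16 ALLOC][17-32 ALLOC][33-43 FREE]
Op 5: c = malloc(7) -> c = 0; heap: [0-6 ALLOC][7-11 FREE][12-16 ALLOC][17-32 ALLOC][33-43 FREE]
Op 6: b = realloc(b, 3) -> b = 12; heap: [0-6 ALLOC][7-11 FREE][12-14 ALLOC][15-16 FREE][17-32 ALLOC][33-43 FREE]
Op 7: d = malloc(6) -> d = 33; heap: [0-6 ALLOC][7-11 FREE][12-14 ALLOC][15-16 FREE][17-32 ALLOC][33-38 ALLOC][39-43 FREE]
free(c): c = 0 -> block [0-6 ALLOC]; mark free, coalesce with adjacent free neighbors -> [0-11 FREE][12-14 ALLOC][15-16 FREE][17-32 ALLOC][33-38 ALLOC][39-43 FREE]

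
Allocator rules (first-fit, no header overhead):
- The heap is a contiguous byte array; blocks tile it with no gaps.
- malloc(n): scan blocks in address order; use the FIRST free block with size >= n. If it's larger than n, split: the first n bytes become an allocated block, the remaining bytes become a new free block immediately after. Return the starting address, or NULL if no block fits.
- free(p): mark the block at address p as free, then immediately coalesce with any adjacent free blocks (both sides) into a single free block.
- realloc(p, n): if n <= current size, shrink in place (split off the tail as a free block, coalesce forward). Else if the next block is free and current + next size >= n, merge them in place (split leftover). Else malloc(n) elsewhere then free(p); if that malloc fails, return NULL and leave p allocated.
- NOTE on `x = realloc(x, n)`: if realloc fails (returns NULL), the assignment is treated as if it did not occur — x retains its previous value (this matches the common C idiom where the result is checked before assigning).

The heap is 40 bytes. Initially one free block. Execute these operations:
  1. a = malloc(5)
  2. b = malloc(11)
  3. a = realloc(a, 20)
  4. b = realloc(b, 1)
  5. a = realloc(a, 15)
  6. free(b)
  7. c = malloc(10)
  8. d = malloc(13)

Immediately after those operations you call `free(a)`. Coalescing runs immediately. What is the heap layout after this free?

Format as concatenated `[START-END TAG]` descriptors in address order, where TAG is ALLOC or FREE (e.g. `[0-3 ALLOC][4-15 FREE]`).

Op 1: a = malloc(5) -> a = 0; heap: [0-4 ALLOC][5-39 FREE]
Op 2: b = malloc(11) -> b = 5; heap: [0-4 ALLOC][5-15 ALLOC][16-39 FREE]
Op 3: a = realloc(a, 20) -> a = 16; heap: [0-4 FREE][5-15 ALLOC][16-35 ALLOC][36-39 FREE]
Op 4: b = realloc(b, 1) -> b = 5; heap: [0-4 FREE][5-5 ALLOC][6-15 FREE][16-35 ALLOC][36-39 FREE]
Op 5: a = realloc(a, 15) -> a = 16; heap: [0-4 FREE][5-5 ALLOC][6-15 FREE][16-30 ALLOC][31-39 FREE]
Op 6: free(b) -> (freed b); heap: [0-15 FREE][16-30 ALLOC][31-39 FREE]
Op 7: c = malloc(10) -> c = 0; heap: [0-9 ALLOC][10-15 FREE][16-30 ALLOC][31-39 FREE]
Op 8: d = malloc(13) -> d = NULL; heap: [0-9 ALLOC][10-15 FREE][16-30 ALLOC][31-39 FREE]
free(a): a = 16 -> block [16-30 ALLOC]; mark free, coalesce with adjacent free neighbors -> [0-9 ALLOC][10-39 FREE]

Answer: [0-9 ALLOC][10-39 FREE]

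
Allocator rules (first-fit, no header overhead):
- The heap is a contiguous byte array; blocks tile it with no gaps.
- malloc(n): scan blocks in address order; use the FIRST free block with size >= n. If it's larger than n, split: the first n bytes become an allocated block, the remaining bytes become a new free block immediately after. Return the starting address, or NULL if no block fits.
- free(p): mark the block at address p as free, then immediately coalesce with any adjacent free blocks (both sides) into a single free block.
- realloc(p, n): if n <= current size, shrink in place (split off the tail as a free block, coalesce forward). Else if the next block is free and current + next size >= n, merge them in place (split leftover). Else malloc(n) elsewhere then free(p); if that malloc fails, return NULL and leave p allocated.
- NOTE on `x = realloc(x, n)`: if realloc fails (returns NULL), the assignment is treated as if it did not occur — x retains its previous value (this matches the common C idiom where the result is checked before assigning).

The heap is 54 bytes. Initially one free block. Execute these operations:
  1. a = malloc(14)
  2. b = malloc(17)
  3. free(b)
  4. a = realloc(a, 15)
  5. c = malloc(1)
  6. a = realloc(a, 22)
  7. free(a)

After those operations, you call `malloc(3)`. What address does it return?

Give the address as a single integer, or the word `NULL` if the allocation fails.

Answer: 0

Derivation:
Op 1: a = malloc(14) -> a = 0; heap: [0-13 ALLOC][14-53 FREE]
Op 2: b = malloc(17) -> b = 14; heap: [0-13 ALLOC][14-30 ALLOC][31-53 FREE]
Op 3: free(b) -> (freed b); heap: [0-13 ALLOC][14-53 FREE]
Op 4: a = realloc(a, 15) -> a = 0; heap: [0-14 ALLOC][15-53 FREE]
Op 5: c = malloc(1) -> c = 15; heap: [0-14 ALLOC][15-15 ALLOC][16-53 FREE]
Op 6: a = realloc(a, 22) -> a = 16; heap: [0-14 FREE][15-15 ALLOC][16-37 ALLOC][38-53 FREE]
Op 7: free(a) -> (freed a); heap: [0-14 FREE][15-15 ALLOC][16-53 FREE]
malloc(3): first-fit scan over [0-14 FREE][15-15 ALLOC][16-53 FREE] -> 0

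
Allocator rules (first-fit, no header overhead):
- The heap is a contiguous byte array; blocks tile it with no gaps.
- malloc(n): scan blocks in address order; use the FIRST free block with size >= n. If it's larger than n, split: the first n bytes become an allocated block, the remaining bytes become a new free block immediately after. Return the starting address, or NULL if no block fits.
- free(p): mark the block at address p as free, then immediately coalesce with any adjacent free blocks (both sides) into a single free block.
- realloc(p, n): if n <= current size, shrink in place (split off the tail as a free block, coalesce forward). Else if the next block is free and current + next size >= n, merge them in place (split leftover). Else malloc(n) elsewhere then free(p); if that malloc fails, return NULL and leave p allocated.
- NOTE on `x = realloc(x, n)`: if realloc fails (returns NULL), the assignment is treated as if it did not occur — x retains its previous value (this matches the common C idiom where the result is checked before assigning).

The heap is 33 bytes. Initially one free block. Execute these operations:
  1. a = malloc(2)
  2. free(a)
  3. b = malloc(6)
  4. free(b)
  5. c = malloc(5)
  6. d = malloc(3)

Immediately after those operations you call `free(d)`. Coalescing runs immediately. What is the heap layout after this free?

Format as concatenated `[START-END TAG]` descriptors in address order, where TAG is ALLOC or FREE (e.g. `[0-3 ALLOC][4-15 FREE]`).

Answer: [0-4 ALLOC][5-32 FREE]

Derivation:
Op 1: a = malloc(2) -> a = 0; heap: [0-1 ALLOC][2-32 FREE]
Op 2: free(a) -> (freed a); heap: [0-32 FREE]
Op 3: b = malloc(6) -> b = 0; heap: [0-5 ALLOC][6-32 FREE]
Op 4: free(b) -> (freed b); heap: [0-32 FREE]
Op 5: c = malloc(5) -> c = 0; heap: [0-4 ALLOC][5-32 FREE]
Op 6: d = malloc(3) -> d = 5; heap: [0-4 ALLOC][5-7 ALLOC][8-32 FREE]
free(d): d = 5 -> block [5-7 ALLOC]; mark free, coalesce with adjacent free neighbors -> [0-4 ALLOC][5-32 FREE]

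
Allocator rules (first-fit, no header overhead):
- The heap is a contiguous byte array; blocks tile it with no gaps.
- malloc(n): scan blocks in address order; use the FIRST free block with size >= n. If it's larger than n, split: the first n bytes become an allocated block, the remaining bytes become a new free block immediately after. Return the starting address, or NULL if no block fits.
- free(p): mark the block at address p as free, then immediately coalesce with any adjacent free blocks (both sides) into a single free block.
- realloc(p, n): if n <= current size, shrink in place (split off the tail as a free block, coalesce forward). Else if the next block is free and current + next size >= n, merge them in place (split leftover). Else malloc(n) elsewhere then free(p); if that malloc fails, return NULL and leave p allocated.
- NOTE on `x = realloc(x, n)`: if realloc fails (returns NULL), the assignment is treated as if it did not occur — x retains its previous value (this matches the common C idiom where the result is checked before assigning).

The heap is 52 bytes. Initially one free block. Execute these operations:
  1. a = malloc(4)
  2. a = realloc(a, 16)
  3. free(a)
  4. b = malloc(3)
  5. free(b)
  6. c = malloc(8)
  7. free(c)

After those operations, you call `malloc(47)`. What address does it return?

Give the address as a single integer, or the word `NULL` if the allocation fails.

Op 1: a = malloc(4) -> a = 0; heap: [0-3 ALLOC][4-51 FREE]
Op 2: a = realloc(a, 16) -> a = 0; heap: [0-15 ALLOC][16-51 FREE]
Op 3: free(a) -> (freed a); heap: [0-51 FREE]
Op 4: b = malloc(3) -> b = 0; heap: [0-2 ALLOC][3-51 FREE]
Op 5: free(b) -> (freed b); heap: [0-51 FREE]
Op 6: c = malloc(8) -> c = 0; heap: [0-7 ALLOC][8-51 FREE]
Op 7: free(c) -> (freed c); heap: [0-51 FREE]
malloc(47): first-fit scan over [0-51 FREE] -> 0

Answer: 0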